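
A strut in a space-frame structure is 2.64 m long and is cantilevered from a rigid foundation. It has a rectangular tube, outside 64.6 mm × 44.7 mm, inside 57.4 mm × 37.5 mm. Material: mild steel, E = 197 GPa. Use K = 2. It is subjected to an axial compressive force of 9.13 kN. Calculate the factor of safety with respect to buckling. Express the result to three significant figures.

Weak-axis I_min = (h_o·b_o³ − h_i·b_i³)/12 with b_o = 44.7, b_i = 37.50 mm (shorter outer/inner sides).
I_min = (64.6×44.7³ − 57.40×37.50³)/12 = 2.286×10^5 mm⁴
I = 2.286×10^5 mm⁴ = 2.286×10^-7 m⁴
Effective length L_e = K·L = 2 × 2.64 = 5.280 m
P_cr = π²EI / L_e² = π² × 197×10⁹ × 2.286×10^-7 / 5.280² = 1.594×10^4 N
Factor of safety n = P_cr / P = 15.941 / 9.13 = 1.75

n ≈ 1.75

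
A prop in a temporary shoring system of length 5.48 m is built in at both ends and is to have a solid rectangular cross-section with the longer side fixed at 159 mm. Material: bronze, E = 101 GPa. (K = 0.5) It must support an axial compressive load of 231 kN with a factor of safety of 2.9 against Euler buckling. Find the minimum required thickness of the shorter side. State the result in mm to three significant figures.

b ≈ 72.5 mm

Required P_cr = n·P = 2.9 × 231 = 669.9 kN
L_e = K·L = 0.5 × 5.48 = 2.740 m
Required I = P_cr·L_e²/(π²E) = 6.699×10^5 × 2.740² / (π² × 1.01×10^11) = 5.045×10^-6 m⁴
I_req = 5.045×10^6 mm⁴
Rectangle, weak axis: I_min = h·b³/12 with h = 159 mm fixed  ⇒  b = (12I/h)^(1/3) = 72.5 mm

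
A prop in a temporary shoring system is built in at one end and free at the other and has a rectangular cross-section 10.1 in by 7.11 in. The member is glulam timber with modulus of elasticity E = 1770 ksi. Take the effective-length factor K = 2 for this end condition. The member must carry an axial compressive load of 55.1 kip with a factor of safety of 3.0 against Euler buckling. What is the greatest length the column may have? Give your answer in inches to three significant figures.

Buckling occurs about the weak axis: I_min = h·b³/12 with b = 7.11 in (the shorter side).
I_min = 10.1×7.11³/12 = 302.5 in⁴
Required critical load P_cr = n·P = 3.0 × 55.1 = 165.3 kip = 1.653×10^5 lb
From P_cr = π²EI/(K·L)²:  L = (1/K)·√(π²EI/P_cr) = (1/2)·√(π²×1.77×10^6×302.5/1.653×10^5)
L = 89.4 in

L_max ≈ 89.4 in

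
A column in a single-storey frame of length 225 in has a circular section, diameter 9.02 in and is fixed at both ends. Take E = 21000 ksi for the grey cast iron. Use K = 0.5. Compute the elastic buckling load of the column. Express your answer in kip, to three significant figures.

I = πd⁴/64 = π×9.02⁴/64 = 324.9 in⁴
Effective length L_e = K·L = 0.5 × 225 = 112.5 in
P_cr = π²EI / L_e² = π² × 21000×10³ × 324.9 / 112.5² = 5.321×10^6 lb

P_cr ≈ 5320 kip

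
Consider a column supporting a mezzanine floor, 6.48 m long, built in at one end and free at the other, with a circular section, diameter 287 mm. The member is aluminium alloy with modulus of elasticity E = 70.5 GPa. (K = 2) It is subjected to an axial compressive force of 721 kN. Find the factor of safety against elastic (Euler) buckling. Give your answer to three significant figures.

n ≈ 1.91

I = πd⁴/64 = π×287⁴/64 = 3.330×10^8 mm⁴
I = 3.330×10^8 mm⁴ = 3.330×10^-4 m⁴
Effective length L_e = K·L = 2 × 6.48 = 12.96 m
P_cr = π²EI / L_e² = π² × 70.5×10⁹ × 3.330×10^-4 / 12.96² = 1.380×10^6 N
Factor of safety n = P_cr / P = 1379.7 / 721 = 1.91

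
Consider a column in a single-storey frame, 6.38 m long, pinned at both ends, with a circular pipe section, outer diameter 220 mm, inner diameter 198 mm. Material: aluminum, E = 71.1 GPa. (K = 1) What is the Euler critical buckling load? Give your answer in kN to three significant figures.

d_o = 220 mm, d_i = 198 mm
I = π(d_o⁴ − d_i⁴)/64 = π(220⁴ − 198.0⁴)/64 = 3.955×10^7 mm⁴
I = 3.955×10^7 mm⁴ = 3.955×10^-5 m⁴
Effective length L_e = K·L = 1 × 6.38 = 6.380 m
P_cr = π²EI / L_e² = π² × 71.1×10⁹ × 3.955×10^-5 / 6.380² = 6.817×10^5 N

P_cr ≈ 682 kN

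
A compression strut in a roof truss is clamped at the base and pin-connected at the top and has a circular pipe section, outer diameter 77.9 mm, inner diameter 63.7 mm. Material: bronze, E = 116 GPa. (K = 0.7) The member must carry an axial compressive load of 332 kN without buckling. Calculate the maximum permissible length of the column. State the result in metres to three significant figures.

L_max ≈ 2.65 m

d_o = 77.9 mm, d_i = 63.7 mm
I = π(d_o⁴ − d_i⁴)/64 = π(77.9⁴ − 63.70⁴)/64 = 9.995×10^5 mm⁴
I = 9.995×10^-7 m⁴
At the buckling limit P_cr = P = 3.320×10^5 N
From P_cr = π²EI/(K·L)²:  L = (1/K)·√(π²EI/P_cr) = (1/0.7)·√(π²×1.16×10^11×9.995×10^-7/3.320×10^5)
L = 2.65 m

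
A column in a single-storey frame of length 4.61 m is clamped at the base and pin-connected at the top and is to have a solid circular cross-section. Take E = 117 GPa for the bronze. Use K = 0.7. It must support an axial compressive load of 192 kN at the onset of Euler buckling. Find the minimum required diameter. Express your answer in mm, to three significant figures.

L_e = K·L = 0.7 × 4.61 = 3.227 m
Required I = P_cr·L_e²/(π²E) = 1.920×10^5 × 3.227² / (π² × 1.17×10^11) = 1.731×10^-6 m⁴
I_req = 1.731×10^6 mm⁴
Solid circle: I = πd⁴/64  ⇒  d = (64I/π)^(1/4) = (64×1.731×10^6/π)^(1/4) = 77.1 mm

d ≈ 77.1 mm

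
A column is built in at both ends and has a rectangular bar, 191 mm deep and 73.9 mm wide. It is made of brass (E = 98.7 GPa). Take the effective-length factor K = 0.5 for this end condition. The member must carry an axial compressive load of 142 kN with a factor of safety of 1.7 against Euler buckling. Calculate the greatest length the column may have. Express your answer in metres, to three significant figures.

Buckling occurs about the weak axis: I_min = h·b³/12 with b = 73.9 mm (the shorter side).
I_min = 191×73.9³/12 = 6.424×10^6 mm⁴
I = 6.424×10^-6 m⁴
Required critical load P_cr = n·P = 1.7 × 142 = 241.4 kN = 2.414×10^5 N
From P_cr = π²EI/(K·L)²:  L = (1/K)·√(π²EI/P_cr) = (1/0.5)·√(π²×9.87×10^10×6.424×10^-6/2.414×10^5)
L = 10.2 m

L_max ≈ 10.2 m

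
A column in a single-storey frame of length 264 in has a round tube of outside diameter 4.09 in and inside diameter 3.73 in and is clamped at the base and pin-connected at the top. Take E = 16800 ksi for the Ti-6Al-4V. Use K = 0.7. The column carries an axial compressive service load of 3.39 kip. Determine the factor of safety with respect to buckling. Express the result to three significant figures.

n ≈ 6.06

d_o = 4.09 in, d_i = 3.73 in
I = π(d_o⁴ − d_i⁴)/64 = π(4.09⁴ − 3.730⁴)/64 = 4.234 in⁴
Effective length L_e = K·L = 0.7 × 264 = 184.8 in
P_cr = π²EI / L_e² = π² × 16800×10³ × 4.234 / 184.8² = 2.056×10^4 lb
Factor of safety n = P_cr / P = 20.558 / 3.39 = 6.06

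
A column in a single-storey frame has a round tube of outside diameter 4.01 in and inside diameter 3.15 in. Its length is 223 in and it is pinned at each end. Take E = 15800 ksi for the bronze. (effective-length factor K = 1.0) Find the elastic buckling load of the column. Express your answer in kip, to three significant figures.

d_o = 4.01 in, d_i = 3.15 in
I = π(d_o⁴ − d_i⁴)/64 = π(4.01⁴ − 3.150⁴)/64 = 7.860 in⁴
Effective length L_e = K·L = 1 × 223 = 223.0 in
P_cr = π²EI / L_e² = π² × 15800×10³ × 7.860 / 223.0² = 2.465×10^4 lb

P_cr ≈ 24.6 kip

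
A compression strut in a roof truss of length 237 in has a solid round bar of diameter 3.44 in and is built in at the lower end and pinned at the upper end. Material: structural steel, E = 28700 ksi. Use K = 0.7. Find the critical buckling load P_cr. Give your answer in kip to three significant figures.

I = πd⁴/64 = π×3.44⁴/64 = 6.874 in⁴
Effective length L_e = K·L = 0.7 × 237 = 165.9 in
P_cr = π²EI / L_e² = π² × 28700×10³ × 6.874 / 165.9² = 7.074×10^4 lb

P_cr ≈ 70.7 kip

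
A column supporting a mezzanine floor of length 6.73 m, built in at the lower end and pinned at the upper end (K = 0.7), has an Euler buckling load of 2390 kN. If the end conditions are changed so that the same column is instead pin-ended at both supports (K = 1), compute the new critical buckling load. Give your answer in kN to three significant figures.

P_cr ∝ 1/K², so P_cr,new = P_cr,old × (K_old/K_new)² = 2390 × (0.7/1)²
= 2390 × 0.4900 = 1170 kN

P_cr ≈ 1170 kN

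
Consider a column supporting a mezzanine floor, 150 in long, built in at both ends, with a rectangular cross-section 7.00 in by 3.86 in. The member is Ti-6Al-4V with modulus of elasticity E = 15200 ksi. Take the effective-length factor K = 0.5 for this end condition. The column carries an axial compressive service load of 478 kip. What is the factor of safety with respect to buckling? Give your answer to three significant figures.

Buckling occurs about the weak axis: I_min = h·b³/12 with b = 3.86 in (the shorter side).
I_min = 7.00×3.86³/12 = 33.55 in⁴
Effective length L_e = K·L = 0.5 × 150 = 75.00 in
P_cr = π²EI / L_e² = π² × 15200×10³ × 33.55 / 75.00² = 8.947×10^5 lb
Factor of safety n = P_cr / P = 894.75 / 478 = 1.87

n ≈ 1.87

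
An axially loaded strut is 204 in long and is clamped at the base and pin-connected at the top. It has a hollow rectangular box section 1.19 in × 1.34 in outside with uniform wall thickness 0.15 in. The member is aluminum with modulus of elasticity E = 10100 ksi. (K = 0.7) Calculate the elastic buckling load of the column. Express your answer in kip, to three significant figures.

P_cr ≈ 0.621 kip

Inner dimensions: h_i = 1.34 − 2×0.15 = 1.040 in, b_i = 1.19 − 2×0.15 = 0.8900 in
Weak-axis I_min = (h_o·b_o³ − h_i·b_i³)/12 with b_o = 1.19, b_i = 0.8900 in (shorter outer/inner sides).
I_min = (1.34×1.19³ − 1.040×0.8900³)/12 = 0.1271 in⁴
Effective length L_e = K·L = 0.7 × 204 = 142.8 in
P_cr = π²EI / L_e² = π² × 10100×10³ × 0.1271 / 142.8² = 621.2 lb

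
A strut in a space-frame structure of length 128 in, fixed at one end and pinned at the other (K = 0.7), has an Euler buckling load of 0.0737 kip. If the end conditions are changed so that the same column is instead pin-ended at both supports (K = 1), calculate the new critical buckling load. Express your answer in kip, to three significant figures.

P_cr ≈ 0.0361 kip

P_cr ∝ 1/K², so P_cr,new = P_cr,old × (K_old/K_new)² = 0.0737 × (0.7/1)²
= 0.0737 × 0.4900 = 0.0361 kip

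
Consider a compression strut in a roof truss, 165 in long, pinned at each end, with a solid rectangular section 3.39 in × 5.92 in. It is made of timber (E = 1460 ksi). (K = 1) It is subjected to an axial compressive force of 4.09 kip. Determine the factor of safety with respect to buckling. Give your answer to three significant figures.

Buckling occurs about the weak axis: I_min = h·b³/12 with b = 3.39 in (the shorter side).
I_min = 5.92×3.39³/12 = 19.22 in⁴
Effective length L_e = K·L = 1 × 165 = 165.0 in
P_cr = π²EI / L_e² = π² × 1460×10³ × 19.22 / 165.0² = 1.017×10^4 lb
Factor of safety n = P_cr / P = 10.172 / 4.09 = 2.49

n ≈ 2.49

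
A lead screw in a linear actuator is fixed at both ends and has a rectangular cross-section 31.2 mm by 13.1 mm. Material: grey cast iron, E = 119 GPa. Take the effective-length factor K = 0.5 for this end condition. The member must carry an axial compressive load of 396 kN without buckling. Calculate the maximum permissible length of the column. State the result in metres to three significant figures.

L_max ≈ 0.263 m

Buckling occurs about the weak axis: I_min = h·b³/12 with b = 13.1 mm (the shorter side).
I_min = 31.2×13.1³/12 = 5.845×10^3 mm⁴
I = 5.845×10^-9 m⁴
At the buckling limit P_cr = P = 3.960×10^5 N
From P_cr = π²EI/(K·L)²:  L = (1/K)·√(π²EI/P_cr) = (1/0.5)·√(π²×1.19×10^11×5.845×10^-9/3.960×10^5)
L = 0.263 m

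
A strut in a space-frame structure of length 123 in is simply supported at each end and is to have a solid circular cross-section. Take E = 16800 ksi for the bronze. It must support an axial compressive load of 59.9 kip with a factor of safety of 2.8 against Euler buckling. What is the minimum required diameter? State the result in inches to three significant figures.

Required P_cr = n·P = 2.8 × 59.9 = 167.7 kip
L_e = K·L = 1 × 123 = 123.0 in
Required I = P_cr·L_e²/(π²E) = 1.677×10^5 × 123.0² / (π² × 1.68×10^7) = 15.30 in⁴
Solid circle: I = πd⁴/64  ⇒  d = (64I/π)^(1/4) = (64×15.30/π)^(1/4) = 4.20 in

d ≈ 4.20 in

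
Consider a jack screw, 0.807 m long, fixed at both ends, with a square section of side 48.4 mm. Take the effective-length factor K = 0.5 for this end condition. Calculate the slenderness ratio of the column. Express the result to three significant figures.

λ ≈ 28.9

I = a⁴/12 = 48.4⁴/12 = 4.573×10^5 mm⁴
A = 2.343×10^3 mm²;  r_min = √(I/A) = √(4.573×10^5/2.343×10^3) = 13.97 mm
L_e = K·L = 0.5 × 0.807 m = 0.4035 m = 403.50 mm
λ = L_e / r_min = 403.50 / 13.97 = 28.9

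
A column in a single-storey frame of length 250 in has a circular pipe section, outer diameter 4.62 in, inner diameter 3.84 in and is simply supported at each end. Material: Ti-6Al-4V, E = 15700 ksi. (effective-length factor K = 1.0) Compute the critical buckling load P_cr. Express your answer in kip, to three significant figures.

P_cr ≈ 29.0 kip

d_o = 4.62 in, d_i = 3.84 in
I = π(d_o⁴ − d_i⁴)/64 = π(4.62⁴ − 3.840⁴)/64 = 11.69 in⁴
Effective length L_e = K·L = 1 × 250 = 250.0 in
P_cr = π²EI / L_e² = π² × 15700×10³ × 11.69 / 250.0² = 2.898×10^4 lb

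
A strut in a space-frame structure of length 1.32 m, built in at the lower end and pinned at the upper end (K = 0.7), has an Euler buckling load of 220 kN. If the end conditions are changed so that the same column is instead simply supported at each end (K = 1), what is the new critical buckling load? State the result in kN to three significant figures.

P_cr ∝ 1/K², so P_cr,new = P_cr,old × (K_old/K_new)² = 220 × (0.7/1)²
= 220 × 0.4900 = 108 kN

P_cr ≈ 108 kN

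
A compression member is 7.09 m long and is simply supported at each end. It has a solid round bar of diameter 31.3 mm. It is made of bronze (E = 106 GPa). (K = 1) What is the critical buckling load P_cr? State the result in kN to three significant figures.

P_cr ≈ 0.981 kN

I = πd⁴/64 = π×31.3⁴/64 = 4.711×10^4 mm⁴
I = 4.711×10^4 mm⁴ = 4.711×10^-8 m⁴
Effective length L_e = K·L = 1 × 7.09 = 7.090 m
P_cr = π²EI / L_e² = π² × 106×10⁹ × 4.711×10^-8 / 7.090² = 980.5 N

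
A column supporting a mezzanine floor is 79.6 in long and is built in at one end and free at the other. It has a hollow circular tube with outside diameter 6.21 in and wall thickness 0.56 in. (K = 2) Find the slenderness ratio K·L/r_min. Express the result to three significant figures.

Inner diameter d_i = 6.21 − 2×0.56 = 5.090 in
I = π(d_o⁴ − d_i⁴)/64 = π(6.21⁴ − 5.090⁴)/64 = 40.05 in⁴
A = 9.940 in²;  r_min = √(I/A) = √(40.05/9.940) = 2.007 in
L_e = K·L = 2 × 79.6 = 159.2 in
λ = L_e / r_min = 159.20 / 2.007 = 79.3

λ ≈ 79.3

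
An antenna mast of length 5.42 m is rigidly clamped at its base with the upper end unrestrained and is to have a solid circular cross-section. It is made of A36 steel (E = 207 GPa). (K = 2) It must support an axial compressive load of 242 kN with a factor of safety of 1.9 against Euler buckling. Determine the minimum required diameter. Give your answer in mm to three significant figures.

d ≈ 152 mm

Required P_cr = n·P = 1.9 × 242 = 459.8 kN
L_e = K·L = 2 × 5.42 = 10.84 m
Required I = P_cr·L_e²/(π²E) = 4.598×10^5 × 10.84² / (π² × 2.07×10^11) = 2.645×10^-5 m⁴
I_req = 2.645×10^7 mm⁴
Solid circle: I = πd⁴/64  ⇒  d = (64I/π)^(1/4) = (64×2.645×10^7/π)^(1/4) = 152 mm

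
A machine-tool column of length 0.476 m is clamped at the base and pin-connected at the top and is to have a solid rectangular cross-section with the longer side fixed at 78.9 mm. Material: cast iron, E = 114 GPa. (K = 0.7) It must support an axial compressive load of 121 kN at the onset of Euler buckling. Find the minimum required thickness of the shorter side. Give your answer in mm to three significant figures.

L_e = K·L = 0.7 × 0.476 = 0.3332 m
Required I = P_cr·L_e²/(π²E) = 1.210×10^5 × 0.3332² / (π² × 1.14×10^11) = 1.194×10^-8 m⁴
I_req = 1.194×10^4 mm⁴
Rectangle, weak axis: I_min = h·b³/12 with h = 78.9 mm fixed  ⇒  b = (12I/h)^(1/3) = 12.2 mm

b ≈ 12.2 mm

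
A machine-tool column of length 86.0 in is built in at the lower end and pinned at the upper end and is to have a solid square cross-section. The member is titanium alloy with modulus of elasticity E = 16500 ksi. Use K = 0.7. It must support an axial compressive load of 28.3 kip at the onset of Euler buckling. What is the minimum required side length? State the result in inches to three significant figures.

a ≈ 1.66 in

L_e = K·L = 0.7 × 86.0 = 60.20 in
Required I = P_cr·L_e²/(π²E) = 2.830×10^4 × 60.20² / (π² × 1.65×10^7) = 0.6298 in⁴
Solid square: I = a⁴/12  ⇒  a = (12I)^(1/4) = (12×0.6298)^(1/4) = 1.66 in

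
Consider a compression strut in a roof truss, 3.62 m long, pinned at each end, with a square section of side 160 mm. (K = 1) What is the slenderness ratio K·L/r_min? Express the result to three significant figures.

For a square r = a/√12 = 160/√12 = 46.19 mm
L_e = K·L = 1 × 3.62 m = 3.620 m = 3620.0 mm
λ = L_e / r_min = 3620.0 / 46.19 = 78.4

λ ≈ 78.4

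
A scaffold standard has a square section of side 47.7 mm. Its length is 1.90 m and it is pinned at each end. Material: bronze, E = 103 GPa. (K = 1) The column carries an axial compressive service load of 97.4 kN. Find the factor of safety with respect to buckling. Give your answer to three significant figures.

I = a⁴/12 = 47.7⁴/12 = 4.314×10^5 mm⁴
I = 4.314×10^5 mm⁴ = 4.314×10^-7 m⁴
Effective length L_e = K·L = 1 × 1.90 = 1.900 m
P_cr = π²EI / L_e² = π² × 103×10⁹ × 4.314×10^-7 / 1.900² = 1.215×10^5 N
Factor of safety n = P_cr / P = 121.48 / 97.4 = 1.25

n ≈ 1.25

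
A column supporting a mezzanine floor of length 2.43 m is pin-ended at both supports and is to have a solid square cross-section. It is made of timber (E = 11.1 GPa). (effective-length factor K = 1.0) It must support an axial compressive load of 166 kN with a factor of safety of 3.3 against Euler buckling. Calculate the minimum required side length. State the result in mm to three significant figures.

a ≈ 137 mm

Required P_cr = n·P = 3.3 × 166 = 547.8 kN
L_e = K·L = 1 × 2.43 = 2.430 m
Required I = P_cr·L_e²/(π²E) = 5.478×10^5 × 2.430² / (π² × 1.11×10^10) = 2.953×10^-5 m⁴
I_req = 2.953×10^7 mm⁴
Solid square: I = a⁴/12  ⇒  a = (12I)^(1/4) = (12×2.953×10^7)^(1/4) = 137 mm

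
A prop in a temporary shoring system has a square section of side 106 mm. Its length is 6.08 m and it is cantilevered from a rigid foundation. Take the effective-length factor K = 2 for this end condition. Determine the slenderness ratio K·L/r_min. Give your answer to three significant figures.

λ ≈ 397

For a square r = a/√12 = 106/√12 = 30.60 mm
L_e = K·L = 2 × 6.08 m = 12.16 m = 12160 mm
λ = L_e / r_min = 12160 / 30.60 = 397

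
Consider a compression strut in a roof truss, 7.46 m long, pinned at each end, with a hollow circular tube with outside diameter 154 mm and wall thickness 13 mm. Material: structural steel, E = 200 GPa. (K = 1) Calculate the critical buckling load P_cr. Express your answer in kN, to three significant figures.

Inner diameter d_i = 154 − 2×13 = 128.0 mm
I = π(d_o⁴ − d_i⁴)/64 = π(154⁴ − 128.0⁴)/64 = 1.443×10^7 mm⁴
I = 1.443×10^7 mm⁴ = 1.443×10^-5 m⁴
Effective length L_e = K·L = 1 × 7.46 = 7.460 m
P_cr = π²EI / L_e² = π² × 200×10⁹ × 1.443×10^-5 / 7.460² = 5.119×10^5 N

P_cr ≈ 512 kN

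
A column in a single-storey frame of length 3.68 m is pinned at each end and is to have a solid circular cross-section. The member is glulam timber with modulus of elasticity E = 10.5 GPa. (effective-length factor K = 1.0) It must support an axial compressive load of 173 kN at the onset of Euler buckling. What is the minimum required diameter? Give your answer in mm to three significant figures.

d ≈ 146 mm

L_e = K·L = 1 × 3.68 = 3.680 m
Required I = P_cr·L_e²/(π²E) = 1.730×10^5 × 3.680² / (π² × 1.05×10^10) = 2.261×10^-5 m⁴
I_req = 2.261×10^7 mm⁴
Solid circle: I = πd⁴/64  ⇒  d = (64I/π)^(1/4) = (64×2.261×10^7/π)^(1/4) = 146 mm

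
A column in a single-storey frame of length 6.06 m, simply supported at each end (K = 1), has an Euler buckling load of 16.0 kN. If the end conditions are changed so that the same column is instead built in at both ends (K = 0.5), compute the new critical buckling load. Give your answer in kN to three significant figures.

P_cr ∝ 1/K², so P_cr,new = P_cr,old × (K_old/K_new)² = 16.0 × (1/0.5)²
= 16.0 × 4.000 = 64.0 kN

P_cr ≈ 64.0 kN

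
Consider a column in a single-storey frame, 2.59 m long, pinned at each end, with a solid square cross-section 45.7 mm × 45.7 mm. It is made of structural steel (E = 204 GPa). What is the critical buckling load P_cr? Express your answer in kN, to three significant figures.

I = a⁴/12 = 45.7⁴/12 = 3.635×10^5 mm⁴
I = 3.635×10^5 mm⁴ = 3.635×10^-7 m⁴
Effective length L_e = K·L = 1 × 2.59 = 2.590 m
P_cr = π²EI / L_e² = π² × 204×10⁹ × 3.635×10^-7 / 2.590² = 1.091×10^5 N

P_cr ≈ 109 kN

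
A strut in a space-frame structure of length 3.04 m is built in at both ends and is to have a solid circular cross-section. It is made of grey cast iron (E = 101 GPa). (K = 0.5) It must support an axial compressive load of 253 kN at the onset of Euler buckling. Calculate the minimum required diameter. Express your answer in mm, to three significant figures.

L_e = K·L = 0.5 × 3.04 = 1.520 m
Required I = P_cr·L_e²/(π²E) = 2.530×10^5 × 1.520² / (π² × 1.01×10^11) = 5.864×10^-7 m⁴
I_req = 5.864×10^5 mm⁴
Solid circle: I = πd⁴/64  ⇒  d = (64I/π)^(1/4) = (64×5.864×10^5/π)^(1/4) = 58.8 mm

d ≈ 58.8 mm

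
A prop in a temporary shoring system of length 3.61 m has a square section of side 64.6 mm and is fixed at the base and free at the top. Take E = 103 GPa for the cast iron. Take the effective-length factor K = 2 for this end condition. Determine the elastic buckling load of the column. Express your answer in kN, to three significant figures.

P_cr ≈ 28.3 kN

I = a⁴/12 = 64.6⁴/12 = 1.451×10^6 mm⁴
I = 1.451×10^6 mm⁴ = 1.451×10^-6 m⁴
Effective length L_e = K·L = 2 × 3.61 = 7.220 m
P_cr = π²EI / L_e² = π² × 103×10⁹ × 1.451×10^-6 / 7.220² = 2.830×10^4 N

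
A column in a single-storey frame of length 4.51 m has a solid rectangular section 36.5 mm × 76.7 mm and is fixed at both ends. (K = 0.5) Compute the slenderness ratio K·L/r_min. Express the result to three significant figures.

For a rectangle r_min = b/√12 = 36.5/√12 = 10.54 mm
L_e = K·L = 0.5 × 4.51 m = 2.255 m = 2255.0 mm
λ = L_e / r_min = 2255.0 / 10.54 = 214

λ ≈ 214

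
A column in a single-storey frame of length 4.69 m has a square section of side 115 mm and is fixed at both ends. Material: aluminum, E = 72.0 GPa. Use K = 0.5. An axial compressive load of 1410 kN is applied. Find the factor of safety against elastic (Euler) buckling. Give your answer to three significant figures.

I = a⁴/12 = 115⁴/12 = 1.458×10^7 mm⁴
I = 1.458×10^7 mm⁴ = 1.458×10^-5 m⁴
Effective length L_e = K·L = 0.5 × 4.69 = 2.345 m
P_cr = π²EI / L_e² = π² × 72.0×10⁹ × 1.458×10^-5 / 2.345² = 1.883×10^6 N
Factor of safety n = P_cr / P = 1883.5 / 1410 = 1.34

n ≈ 1.34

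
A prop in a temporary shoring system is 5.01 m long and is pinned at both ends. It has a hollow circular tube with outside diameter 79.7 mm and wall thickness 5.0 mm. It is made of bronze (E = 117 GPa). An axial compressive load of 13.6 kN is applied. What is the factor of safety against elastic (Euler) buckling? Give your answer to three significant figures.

n ≈ 2.78

Inner diameter d_i = 79.7 − 2×5.0 = 69.70 mm
I = π(d_o⁴ − d_i⁴)/64 = π(79.7⁴ − 69.70⁴)/64 = 8.221×10^5 mm⁴
I = 8.221×10^5 mm⁴ = 8.221×10^-7 m⁴
Effective length L_e = K·L = 1 × 5.01 = 5.010 m
P_cr = π²EI / L_e² = π² × 117×10⁹ × 8.221×10^-7 / 5.010² = 3.782×10^4 N
Factor of safety n = P_cr / P = 37.822 / 13.6 = 2.78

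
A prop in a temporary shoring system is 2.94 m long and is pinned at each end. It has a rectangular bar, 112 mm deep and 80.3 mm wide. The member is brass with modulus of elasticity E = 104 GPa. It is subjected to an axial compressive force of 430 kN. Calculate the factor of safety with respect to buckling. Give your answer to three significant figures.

Buckling occurs about the weak axis: I_min = h·b³/12 with b = 80.3 mm (the shorter side).
I_min = 112×80.3³/12 = 4.833×10^6 mm⁴
I = 4.833×10^6 mm⁴ = 4.833×10^-6 m⁴
Effective length L_e = K·L = 1 × 2.94 = 2.940 m
P_cr = π²EI / L_e² = π² × 104×10⁹ × 4.833×10^-6 / 2.940² = 5.739×10^5 N
Factor of safety n = P_cr / P = 573.88 / 430 = 1.33

n ≈ 1.33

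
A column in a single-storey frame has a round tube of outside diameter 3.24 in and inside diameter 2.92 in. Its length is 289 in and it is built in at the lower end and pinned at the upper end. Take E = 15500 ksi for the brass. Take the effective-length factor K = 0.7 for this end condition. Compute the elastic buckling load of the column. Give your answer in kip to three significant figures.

P_cr ≈ 6.88 kip

d_o = 3.24 in, d_i = 2.92 in
I = π(d_o⁴ − d_i⁴)/64 = π(3.24⁴ − 2.920⁴)/64 = 1.841 in⁴
Effective length L_e = K·L = 0.7 × 289 = 202.3 in
P_cr = π²EI / L_e² = π² × 15500×10³ × 1.841 / 202.3² = 6.881×10^3 lb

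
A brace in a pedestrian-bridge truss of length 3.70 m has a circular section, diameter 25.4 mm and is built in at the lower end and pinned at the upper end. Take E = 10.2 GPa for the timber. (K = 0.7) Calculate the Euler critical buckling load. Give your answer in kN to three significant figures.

I = πd⁴/64 = π×25.4⁴/64 = 2.043×10^4 mm⁴
I = 2.043×10^4 mm⁴ = 2.043×10^-8 m⁴
Effective length L_e = K·L = 0.7 × 3.70 = 2.590 m
P_cr = π²EI / L_e² = π² × 10.2×10⁹ × 2.043×10^-8 / 2.590² = 306.6 N

P_cr ≈ 0.307 kN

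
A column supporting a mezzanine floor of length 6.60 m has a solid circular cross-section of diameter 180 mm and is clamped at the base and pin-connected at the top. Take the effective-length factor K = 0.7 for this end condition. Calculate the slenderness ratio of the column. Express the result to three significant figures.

For a solid circle r = d/4 = 180/4 = 45.00 mm
L_e = K·L = 0.7 × 6.60 m = 4.620 m = 4620.0 mm
λ = L_e / r_min = 4620.0 / 45.00 = 103

λ ≈ 103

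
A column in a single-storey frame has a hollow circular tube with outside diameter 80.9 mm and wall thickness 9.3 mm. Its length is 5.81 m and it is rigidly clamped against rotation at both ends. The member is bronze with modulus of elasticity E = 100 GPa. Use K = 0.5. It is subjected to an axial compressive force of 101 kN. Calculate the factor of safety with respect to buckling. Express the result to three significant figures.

n ≈ 1.58

Inner diameter d_i = 80.9 − 2×9.3 = 62.30 mm
I = π(d_o⁴ − d_i⁴)/64 = π(80.9⁴ − 62.30⁴)/64 = 1.363×10^6 mm⁴
I = 1.363×10^6 mm⁴ = 1.363×10^-6 m⁴
Effective length L_e = K·L = 0.5 × 5.81 = 2.905 m
P_cr = π²EI / L_e² = π² × 100×10⁹ × 1.363×10^-6 / 2.905² = 1.594×10^5 N
Factor of safety n = P_cr / P = 159.42 / 101 = 1.58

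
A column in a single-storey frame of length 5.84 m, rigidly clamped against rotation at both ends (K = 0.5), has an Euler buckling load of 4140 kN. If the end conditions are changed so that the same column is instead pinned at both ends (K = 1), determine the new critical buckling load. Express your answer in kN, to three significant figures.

P_cr ∝ 1/K², so P_cr,new = P_cr,old × (K_old/K_new)² = 4140 × (0.5/1)²
= 4140 × 0.2500 = 1040 kN

P_cr ≈ 1040 kN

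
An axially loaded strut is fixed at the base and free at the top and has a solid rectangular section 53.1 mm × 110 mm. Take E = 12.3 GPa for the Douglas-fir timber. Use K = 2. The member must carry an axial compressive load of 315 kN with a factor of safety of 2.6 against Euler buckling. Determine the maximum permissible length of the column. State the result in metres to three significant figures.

Buckling occurs about the weak axis: I_min = h·b³/12 with b = 53.1 mm (the shorter side).
I_min = 110×53.1³/12 = 1.372×10^6 mm⁴
I = 1.372×10^-6 m⁴
Required critical load P_cr = n·P = 2.6 × 315 = 819.0 kN = 8.190×10^5 N
From P_cr = π²EI/(K·L)²:  L = (1/K)·√(π²EI/P_cr) = (1/2)·√(π²×1.23×10^10×1.372×10^-6/8.190×10^5)
L = 0.226 m

L_max ≈ 0.226 m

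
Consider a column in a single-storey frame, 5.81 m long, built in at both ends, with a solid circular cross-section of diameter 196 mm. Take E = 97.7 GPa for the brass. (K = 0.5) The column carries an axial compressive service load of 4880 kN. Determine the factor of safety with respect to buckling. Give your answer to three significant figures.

I = πd⁴/64 = π×196⁴/64 = 7.244×10^7 mm⁴
I = 7.244×10^7 mm⁴ = 7.244×10^-5 m⁴
Effective length L_e = K·L = 0.5 × 5.81 = 2.905 m
P_cr = π²EI / L_e² = π² × 97.7×10⁹ × 7.244×10^-5 / 2.905² = 8.277×10^6 N
Factor of safety n = P_cr / P = 8277.4 / 4880 = 1.70

n ≈ 1.70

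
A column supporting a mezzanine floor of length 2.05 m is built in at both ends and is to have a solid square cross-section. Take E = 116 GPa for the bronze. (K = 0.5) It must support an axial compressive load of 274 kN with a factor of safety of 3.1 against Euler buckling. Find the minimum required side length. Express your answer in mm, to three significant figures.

a ≈ 55.3 mm

Required P_cr = n·P = 3.1 × 274 = 849.4 kN
L_e = K·L = 0.5 × 2.05 = 1.025 m
Required I = P_cr·L_e²/(π²E) = 8.494×10^5 × 1.025² / (π² × 1.16×10^11) = 7.795×10^-7 m⁴
I_req = 7.795×10^5 mm⁴
Solid square: I = a⁴/12  ⇒  a = (12I)^(1/4) = (12×7.795×10^5)^(1/4) = 55.3 mm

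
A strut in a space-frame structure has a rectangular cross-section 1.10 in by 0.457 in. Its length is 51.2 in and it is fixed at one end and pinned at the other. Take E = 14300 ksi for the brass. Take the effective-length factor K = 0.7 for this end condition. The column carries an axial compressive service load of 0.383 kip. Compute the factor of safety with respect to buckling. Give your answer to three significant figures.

Buckling occurs about the weak axis: I_min = h·b³/12 with b = 0.457 in (the shorter side).
I_min = 1.10×0.457³/12 = 8.749×10^-3 in⁴
Effective length L_e = K·L = 0.7 × 51.2 = 35.84 in
P_cr = π²EI / L_e² = π² × 14300×10³ × 8.749×10^-3 / 35.84² = 961.3 lb
Factor of safety n = P_cr / P = 0.96130 / 0.383 = 2.51

n ≈ 2.51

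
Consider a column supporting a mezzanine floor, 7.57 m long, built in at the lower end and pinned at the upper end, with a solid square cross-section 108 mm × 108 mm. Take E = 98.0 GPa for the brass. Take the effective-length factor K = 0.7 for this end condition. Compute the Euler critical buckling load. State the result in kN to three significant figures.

P_cr ≈ 391 kN

I = a⁴/12 = 108⁴/12 = 1.134×10^7 mm⁴
I = 1.134×10^7 mm⁴ = 1.134×10^-5 m⁴
Effective length L_e = K·L = 0.7 × 7.57 = 5.299 m
P_cr = π²EI / L_e² = π² × 98.0×10⁹ × 1.134×10^-5 / 5.299² = 3.905×10^5 N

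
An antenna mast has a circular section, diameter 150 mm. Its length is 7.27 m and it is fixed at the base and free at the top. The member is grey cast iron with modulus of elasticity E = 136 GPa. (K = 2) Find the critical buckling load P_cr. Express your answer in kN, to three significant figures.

P_cr ≈ 158 kN

I = πd⁴/64 = π×150⁴/64 = 2.485×10^7 mm⁴
I = 2.485×10^7 mm⁴ = 2.485×10^-5 m⁴
Effective length L_e = K·L = 2 × 7.27 = 14.54 m
P_cr = π²EI / L_e² = π² × 136×10⁹ × 2.485×10^-5 / 14.54² = 1.578×10^5 N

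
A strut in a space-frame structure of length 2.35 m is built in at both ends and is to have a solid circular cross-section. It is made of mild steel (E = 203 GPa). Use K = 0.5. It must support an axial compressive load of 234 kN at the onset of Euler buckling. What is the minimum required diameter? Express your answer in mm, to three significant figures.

L_e = K·L = 0.5 × 2.35 = 1.175 m
Required I = P_cr·L_e²/(π²E) = 2.340×10^5 × 1.175² / (π² × 2.03×10^11) = 1.612×10^-7 m⁴
I_req = 1.612×10^5 mm⁴
Solid circle: I = πd⁴/64  ⇒  d = (64I/π)^(1/4) = (64×1.612×10^5/π)^(1/4) = 42.6 mm

d ≈ 42.6 mm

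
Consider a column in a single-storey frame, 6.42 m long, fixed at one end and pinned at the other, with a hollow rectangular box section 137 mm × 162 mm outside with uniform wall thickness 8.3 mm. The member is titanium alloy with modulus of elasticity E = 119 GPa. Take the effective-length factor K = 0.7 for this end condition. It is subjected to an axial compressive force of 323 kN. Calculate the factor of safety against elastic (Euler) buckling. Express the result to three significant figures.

n ≈ 2.44

Inner dimensions: h_i = 162 − 2×8.3 = 145.4 mm, b_i = 137 − 2×8.3 = 120.4 mm
Weak-axis I_min = (h_o·b_o³ − h_i·b_i³)/12 with b_o = 137, b_i = 120.4 mm (shorter outer/inner sides).
I_min = (162×137³ − 145.4×120.4³)/12 = 1.357×10^7 mm⁴
I = 1.357×10^7 mm⁴ = 1.357×10^-5 m⁴
Effective length L_e = K·L = 0.7 × 6.42 = 4.494 m
P_cr = π²EI / L_e² = π² × 119×10⁹ × 1.357×10^-5 / 4.494² = 7.889×10^5 N
Factor of safety n = P_cr / P = 788.90 / 323 = 2.44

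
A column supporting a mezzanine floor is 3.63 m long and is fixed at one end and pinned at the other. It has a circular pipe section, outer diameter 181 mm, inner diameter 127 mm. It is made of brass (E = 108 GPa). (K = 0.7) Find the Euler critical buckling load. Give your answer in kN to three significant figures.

d_o = 181 mm, d_i = 127 mm
I = π(d_o⁴ − d_i⁴)/64 = π(181⁴ − 127.0⁴)/64 = 3.991×10^7 mm⁴
I = 3.991×10^7 mm⁴ = 3.991×10^-5 m⁴
Effective length L_e = K·L = 0.7 × 3.63 = 2.541 m
P_cr = π²EI / L_e² = π² × 108×10⁹ × 3.991×10^-5 / 2.541² = 6.589×10^6 N

P_cr ≈ 6590 kN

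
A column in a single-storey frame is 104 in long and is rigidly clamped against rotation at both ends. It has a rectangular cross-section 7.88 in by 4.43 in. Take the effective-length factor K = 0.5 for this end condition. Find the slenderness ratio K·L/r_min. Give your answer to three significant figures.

λ ≈ 40.7

Buckling occurs about the weak axis: I_min = h·b³/12 with b = 4.43 in (the shorter side).
I_min = 7.88×4.43³/12 = 57.09 in⁴
A = 34.91 in²;  r_min = √(I/A) = √(57.09/34.91) = 1.279 in
L_e = K·L = 0.5 × 104 = 52.00 in
λ = L_e / r_min = 52.000 / 1.279 = 40.7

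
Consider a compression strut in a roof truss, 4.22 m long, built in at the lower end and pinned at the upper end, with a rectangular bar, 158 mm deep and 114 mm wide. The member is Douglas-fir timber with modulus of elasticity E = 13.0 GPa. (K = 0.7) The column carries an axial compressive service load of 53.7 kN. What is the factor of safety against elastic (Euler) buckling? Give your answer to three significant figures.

Buckling occurs about the weak axis: I_min = h·b³/12 with b = 114 mm (the shorter side).
I_min = 158×114³/12 = 1.951×10^7 mm⁴
I = 1.951×10^7 mm⁴ = 1.951×10^-5 m⁴
Effective length L_e = K·L = 0.7 × 4.22 = 2.954 m
P_cr = π²EI / L_e² = π² × 13.0×10⁹ × 1.951×10^-5 / 2.954² = 2.868×10^5 N
Factor of safety n = P_cr / P = 286.82 / 53.7 = 5.34

n ≈ 5.34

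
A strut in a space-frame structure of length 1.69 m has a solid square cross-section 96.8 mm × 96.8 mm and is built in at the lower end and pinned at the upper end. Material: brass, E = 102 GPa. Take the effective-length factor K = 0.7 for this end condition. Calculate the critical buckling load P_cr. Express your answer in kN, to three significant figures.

I = a⁴/12 = 96.8⁴/12 = 7.317×10^6 mm⁴
I = 7.317×10^6 mm⁴ = 7.317×10^-6 m⁴
Effective length L_e = K·L = 0.7 × 1.69 = 1.183 m
P_cr = π²EI / L_e² = π² × 102×10⁹ × 7.317×10^-6 / 1.183² = 5.263×10^6 N

P_cr ≈ 5260 kN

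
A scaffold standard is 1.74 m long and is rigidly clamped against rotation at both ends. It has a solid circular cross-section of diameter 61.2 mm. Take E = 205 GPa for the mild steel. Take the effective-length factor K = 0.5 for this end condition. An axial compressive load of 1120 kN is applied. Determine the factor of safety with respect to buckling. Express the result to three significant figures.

I = πd⁴/64 = π×61.2⁴/64 = 6.886×10^5 mm⁴
I = 6.886×10^5 mm⁴ = 6.886×10^-7 m⁴
Effective length L_e = K·L = 0.5 × 1.74 = 0.8700 m
P_cr = π²EI / L_e² = π² × 205×10⁹ × 6.886×10^-7 / 0.8700² = 1.841×10^6 N
Factor of safety n = P_cr / P = 1840.7 / 1120 = 1.64

n ≈ 1.64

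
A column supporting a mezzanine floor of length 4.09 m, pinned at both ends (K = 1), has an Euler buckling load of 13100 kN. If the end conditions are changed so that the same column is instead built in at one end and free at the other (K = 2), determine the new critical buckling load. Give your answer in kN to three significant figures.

P_cr ∝ 1/K², so P_cr,new = P_cr,old × (K_old/K_new)² = 13100 × (1/2)²
= 13100 × 0.2500 = 3280 kN

P_cr ≈ 3280 kN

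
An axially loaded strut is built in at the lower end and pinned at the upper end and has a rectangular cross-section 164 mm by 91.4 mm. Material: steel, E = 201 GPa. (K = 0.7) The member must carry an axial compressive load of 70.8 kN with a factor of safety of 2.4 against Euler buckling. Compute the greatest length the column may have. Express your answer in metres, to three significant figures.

L_max ≈ 15.8 m

Buckling occurs about the weak axis: I_min = h·b³/12 with b = 91.4 mm (the shorter side).
I_min = 164×91.4³/12 = 1.044×10^7 mm⁴
I = 1.044×10^-5 m⁴
Required critical load P_cr = n·P = 2.4 × 70.8 = 169.9 kN = 1.699×10^5 N
From P_cr = π²EI/(K·L)²:  L = (1/K)·√(π²EI/P_cr) = (1/0.7)·√(π²×2.01×10^11×1.044×10^-5/1.699×10^5)
L = 15.8 m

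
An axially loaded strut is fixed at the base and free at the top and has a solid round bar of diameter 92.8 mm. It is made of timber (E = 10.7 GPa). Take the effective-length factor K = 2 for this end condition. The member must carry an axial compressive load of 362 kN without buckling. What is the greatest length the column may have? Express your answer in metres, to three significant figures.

L_max ≈ 0.515 m

I = πd⁴/64 = π×92.8⁴/64 = 3.641×10^6 mm⁴
I = 3.641×10^-6 m⁴
At the buckling limit P_cr = P = 3.620×10^5 N
From P_cr = π²EI/(K·L)²:  L = (1/K)·√(π²EI/P_cr) = (1/2)·√(π²×1.07×10^10×3.641×10^-6/3.620×10^5)
L = 0.515 m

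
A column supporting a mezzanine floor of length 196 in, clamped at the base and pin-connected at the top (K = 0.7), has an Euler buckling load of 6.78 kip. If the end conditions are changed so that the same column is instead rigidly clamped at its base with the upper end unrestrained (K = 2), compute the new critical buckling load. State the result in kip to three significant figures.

P_cr ≈ 0.831 kip

P_cr ∝ 1/K², so P_cr,new = P_cr,old × (K_old/K_new)² = 6.78 × (0.7/2)²
= 6.78 × 0.1225 = 0.831 kip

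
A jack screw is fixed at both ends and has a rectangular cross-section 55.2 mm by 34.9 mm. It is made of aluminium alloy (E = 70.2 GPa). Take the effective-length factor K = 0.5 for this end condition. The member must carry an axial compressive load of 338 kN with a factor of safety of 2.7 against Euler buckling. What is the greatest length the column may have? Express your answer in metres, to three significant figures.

Buckling occurs about the weak axis: I_min = h·b³/12 with b = 34.9 mm (the shorter side).
I_min = 55.2×34.9³/12 = 1.955×10^5 mm⁴
I = 1.955×10^-7 m⁴
Required critical load P_cr = n·P = 2.7 × 338 = 912.6 kN = 9.126×10^5 N
From P_cr = π²EI/(K·L)²:  L = (1/K)·√(π²EI/P_cr) = (1/0.5)·√(π²×7.02×10^10×1.955×10^-7/9.126×10^5)
L = 0.771 m

L_max ≈ 0.771 m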